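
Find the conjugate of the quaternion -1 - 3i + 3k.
-1 + 3i - 3k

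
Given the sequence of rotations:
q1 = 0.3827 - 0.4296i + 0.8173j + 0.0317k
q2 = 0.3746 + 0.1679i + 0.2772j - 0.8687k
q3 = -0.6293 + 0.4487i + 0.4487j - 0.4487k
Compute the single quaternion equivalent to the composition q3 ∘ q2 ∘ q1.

q2 · q1 = 0.0165 + 0.6221i + 0.7801j - 0.0643k
q3 · q2 · q1 = -0.6684 - 0.0629i - 0.7338j + 0.104k
-0.6684 - 0.0629i - 0.7338j + 0.104k


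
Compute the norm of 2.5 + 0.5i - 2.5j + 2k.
4.093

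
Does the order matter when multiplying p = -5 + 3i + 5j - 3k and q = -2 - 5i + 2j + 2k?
Yes: pq = 21 + 35i - 11j + 27k ≠ 21 + 3i - 29j - 35k = qp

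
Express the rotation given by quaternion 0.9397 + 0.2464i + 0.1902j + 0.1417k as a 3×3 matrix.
[[0.8875, -0.1726, 0.4273], [0.36, 0.8384, -0.4092], [-0.2876, 0.517, 0.8062]]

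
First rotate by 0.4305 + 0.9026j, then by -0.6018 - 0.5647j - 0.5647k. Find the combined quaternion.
0.2506 + 0.5097i - 0.7863j - 0.2431k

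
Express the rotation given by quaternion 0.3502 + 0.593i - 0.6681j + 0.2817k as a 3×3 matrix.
[[-0.0514, -0.9897, -0.1338], [-0.5951, 0.138, -0.7917], [0.802, 0.0389, -0.596]]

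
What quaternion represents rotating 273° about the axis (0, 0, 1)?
-0.7254 + 0.6884k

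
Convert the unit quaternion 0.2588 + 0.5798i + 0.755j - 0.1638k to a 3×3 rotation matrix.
[[-0.1937, 0.9603, 0.2008], [0.7907, 0.274, -0.5474], [-0.5807, 0.0528, -0.8124]]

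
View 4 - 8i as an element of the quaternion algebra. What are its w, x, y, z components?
4 - 8i + 0j + 0k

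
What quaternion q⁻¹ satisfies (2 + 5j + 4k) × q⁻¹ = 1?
0.0444 - 0.1111j - 0.0889k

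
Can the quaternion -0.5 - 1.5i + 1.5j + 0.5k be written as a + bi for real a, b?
No. The quaternion -0.5 - 1.5i + 1.5j + 0.5k has j-coefficient y = 1.5 and k-coefficient z = 0.5, not both zero, so it does not lie in the complex subalgebra spanned by 1 and i.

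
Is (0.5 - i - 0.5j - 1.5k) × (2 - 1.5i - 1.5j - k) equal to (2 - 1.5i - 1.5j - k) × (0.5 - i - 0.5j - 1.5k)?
No: pq = -2.75 - 4.5i - 0.5j - 2.75k ≠ -2.75 - i - 3j - 4.25k = qp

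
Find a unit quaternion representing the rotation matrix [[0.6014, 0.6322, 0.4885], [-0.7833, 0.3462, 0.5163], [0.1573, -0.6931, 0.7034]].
0.8141 - 0.3714i + 0.1017j - 0.4347k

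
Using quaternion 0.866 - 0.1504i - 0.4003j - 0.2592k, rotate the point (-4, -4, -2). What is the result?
(-3.227, -2.903, -4.142)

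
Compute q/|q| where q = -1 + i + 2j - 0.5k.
-0.4 + 0.4i + 0.8j - 0.2k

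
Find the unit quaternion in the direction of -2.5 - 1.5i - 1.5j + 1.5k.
-0.6934 - 0.416i - 0.416j + 0.416k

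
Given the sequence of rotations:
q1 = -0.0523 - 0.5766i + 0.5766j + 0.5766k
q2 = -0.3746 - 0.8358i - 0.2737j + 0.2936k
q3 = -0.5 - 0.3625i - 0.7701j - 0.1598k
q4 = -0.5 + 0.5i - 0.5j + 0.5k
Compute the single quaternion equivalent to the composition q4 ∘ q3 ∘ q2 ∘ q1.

q2 · q1 = -0.4738 - 0.0674i + 0.111j - 0.8711k
q3 · q2 · q1 = 0.1587 + 0.894i + 0.0044j + 0.4191k
q4 · q3 · q2 · q1 = -0.7337 - 0.5794i + 0.1559j + 0.319k
-0.7337 - 0.5794i + 0.1559j + 0.319k


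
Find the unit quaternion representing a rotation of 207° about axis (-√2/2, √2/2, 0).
-0.2334 - 0.6876i + 0.6876j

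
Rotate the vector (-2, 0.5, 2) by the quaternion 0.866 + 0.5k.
(-1.433, -1.482, 2)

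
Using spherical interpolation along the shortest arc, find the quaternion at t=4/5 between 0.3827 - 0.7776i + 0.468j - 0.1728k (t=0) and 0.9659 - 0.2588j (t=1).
0.9709 - 0.2094i - 0.1065j - 0.0465k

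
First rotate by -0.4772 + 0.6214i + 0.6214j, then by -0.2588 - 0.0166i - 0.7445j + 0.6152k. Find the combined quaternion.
0.5964 - 0.5352i + 0.5767j + 0.1587k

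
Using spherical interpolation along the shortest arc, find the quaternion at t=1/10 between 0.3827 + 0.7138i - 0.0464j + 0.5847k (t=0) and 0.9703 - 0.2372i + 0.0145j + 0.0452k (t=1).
0.5005 + 0.6525i - 0.0425j + 0.5674k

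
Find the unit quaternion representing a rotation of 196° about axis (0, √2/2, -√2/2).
-0.1392 + 0.7002j - 0.7002k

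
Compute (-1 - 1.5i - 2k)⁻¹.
-0.1379 + 0.2069i + 0.2759k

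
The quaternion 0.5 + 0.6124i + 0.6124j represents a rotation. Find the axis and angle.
axis = (√2/2, √2/2, 0), θ = 2π/3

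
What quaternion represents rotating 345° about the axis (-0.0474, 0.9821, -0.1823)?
-0.9914 - 0.0062i + 0.1282j - 0.0238k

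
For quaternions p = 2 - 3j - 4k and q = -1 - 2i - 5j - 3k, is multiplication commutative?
No: pq = -29 - 15i + j - 8k ≠ -29 + 7i - 15j + 4k = qp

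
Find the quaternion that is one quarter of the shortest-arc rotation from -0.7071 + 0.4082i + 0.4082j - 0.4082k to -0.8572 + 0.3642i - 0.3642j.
-0.8113 + 0.4309i + 0.2222j - 0.3266k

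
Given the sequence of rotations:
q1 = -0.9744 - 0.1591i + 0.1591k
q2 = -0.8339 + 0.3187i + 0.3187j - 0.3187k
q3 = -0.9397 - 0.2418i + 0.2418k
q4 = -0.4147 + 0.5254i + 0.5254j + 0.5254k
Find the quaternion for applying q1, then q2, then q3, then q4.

q2 · q1 = 0.914 - 0.1272i - 0.3105j + 0.2286k
q3 · q2 · q1 = -0.9449 - 0.0264i + 0.3163j + 0.0813k
q4 · q3 · q2 · q1 = 0.1968 - 0.609i - 0.6842j - 0.3501k
0.1968 - 0.609i - 0.6842j - 0.3501k


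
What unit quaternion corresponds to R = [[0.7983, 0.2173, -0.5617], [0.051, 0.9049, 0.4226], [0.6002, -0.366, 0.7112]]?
0.9239 - 0.2134i - 0.3144j - 0.045k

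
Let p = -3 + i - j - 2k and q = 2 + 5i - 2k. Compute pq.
-15 - 11i - 10j + 7k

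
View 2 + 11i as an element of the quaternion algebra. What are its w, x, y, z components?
2 + 11i + 0j + 0k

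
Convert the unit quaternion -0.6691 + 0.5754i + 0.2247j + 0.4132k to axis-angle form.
axis = (0.7742, 0.3024, 0.556), θ = 264°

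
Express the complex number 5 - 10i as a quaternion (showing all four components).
5 - 10i + 0j + 0k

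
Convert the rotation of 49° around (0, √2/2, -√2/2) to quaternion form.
0.91 + 0.2932j - 0.2932k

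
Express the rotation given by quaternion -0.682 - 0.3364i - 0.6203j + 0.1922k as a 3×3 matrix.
[[0.1566, 0.6795, 0.7168], [0.1552, 0.6998, -0.6973], [-0.9754, 0.2204, 0.0041]]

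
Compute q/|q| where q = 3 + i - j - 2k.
0.7746 + 0.2582i - 0.2582j - 0.5164k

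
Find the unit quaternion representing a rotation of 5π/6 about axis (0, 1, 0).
0.2588 + 0.9659j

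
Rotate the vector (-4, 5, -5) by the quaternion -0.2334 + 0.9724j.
(5.834, 5, 2.64)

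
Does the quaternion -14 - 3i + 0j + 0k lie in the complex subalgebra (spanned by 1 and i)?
Yes. The quaternion -14 - 3i has j- and k-coefficients y = z = 0, so it lies in the complex subalgebra spanned by 1 and i.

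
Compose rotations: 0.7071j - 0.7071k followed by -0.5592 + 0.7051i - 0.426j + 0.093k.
0.367 + 0.2355i + 0.1032j + 0.894k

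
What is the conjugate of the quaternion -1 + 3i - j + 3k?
-1 - 3i + j - 3k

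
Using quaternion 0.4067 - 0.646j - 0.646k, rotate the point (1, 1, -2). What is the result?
(0.907, -2.029, 1.029)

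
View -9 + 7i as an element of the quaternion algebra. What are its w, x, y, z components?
-9 + 7i + 0j + 0k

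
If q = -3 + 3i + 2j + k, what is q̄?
-3 - 3i - 2j - k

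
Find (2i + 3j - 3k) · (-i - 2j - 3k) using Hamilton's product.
-1 - 15i + 9j - k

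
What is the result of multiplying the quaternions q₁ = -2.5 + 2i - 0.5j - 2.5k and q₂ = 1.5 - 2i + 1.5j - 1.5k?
-2.75 + 12.5i + 3.5j + 2k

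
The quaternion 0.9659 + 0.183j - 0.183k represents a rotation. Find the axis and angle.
axis = (0, √2/2, -√2/2), θ = π/6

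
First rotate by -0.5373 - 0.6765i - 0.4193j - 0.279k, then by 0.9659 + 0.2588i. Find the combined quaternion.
-0.3439 - 0.7925i - 0.3328j - 0.378k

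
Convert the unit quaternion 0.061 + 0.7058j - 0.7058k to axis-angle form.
axis = (0, √2/2, -√2/2), θ = 173°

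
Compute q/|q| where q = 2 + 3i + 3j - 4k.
0.3244 + 0.4867i + 0.4867j - 0.6489k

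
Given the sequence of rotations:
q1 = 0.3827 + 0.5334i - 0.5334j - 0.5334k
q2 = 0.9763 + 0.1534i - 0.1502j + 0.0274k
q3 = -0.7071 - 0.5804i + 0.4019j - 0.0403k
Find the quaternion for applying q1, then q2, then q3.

q2 · q1 = 0.2263 + 0.6742i - 0.4818j - 0.512k
q3 · q2 · q1 = 0.4043 - 0.8333i + 0.1073j + 0.3616k
0.4043 - 0.8333i + 0.1073j + 0.3616k


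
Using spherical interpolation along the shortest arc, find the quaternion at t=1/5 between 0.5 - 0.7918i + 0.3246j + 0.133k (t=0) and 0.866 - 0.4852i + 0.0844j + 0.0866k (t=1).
0.5889 - 0.7467i + 0.2821j + 0.1265k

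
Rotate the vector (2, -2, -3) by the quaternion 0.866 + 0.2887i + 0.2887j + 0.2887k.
(0, 1, -4)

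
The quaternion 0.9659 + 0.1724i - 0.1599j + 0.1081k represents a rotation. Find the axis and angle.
axis = (0.6662, -0.6179, 0.4177), θ = π/6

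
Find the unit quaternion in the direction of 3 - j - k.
0.9045 - 0.3015j - 0.3015k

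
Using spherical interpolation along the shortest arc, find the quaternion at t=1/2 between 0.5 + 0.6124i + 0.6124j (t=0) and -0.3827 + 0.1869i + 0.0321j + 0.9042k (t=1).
0.607 + 0.2926i + 0.3991j - 0.6218k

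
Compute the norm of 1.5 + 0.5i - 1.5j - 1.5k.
√7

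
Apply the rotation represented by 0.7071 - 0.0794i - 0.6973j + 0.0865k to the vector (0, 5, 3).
(-3.058, 4.837, -1.12)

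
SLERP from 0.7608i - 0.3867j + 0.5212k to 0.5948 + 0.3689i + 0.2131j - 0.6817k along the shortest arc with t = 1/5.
-0.168 + 0.5927i - 0.4144j + 0.6699k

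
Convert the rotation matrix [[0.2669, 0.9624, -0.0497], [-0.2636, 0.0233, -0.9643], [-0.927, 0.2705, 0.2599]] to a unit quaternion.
0.6225 + 0.4959i + 0.3523j - 0.4924k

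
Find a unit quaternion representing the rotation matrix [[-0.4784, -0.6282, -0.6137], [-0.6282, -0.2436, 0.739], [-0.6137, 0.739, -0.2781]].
-0.5107i + 0.615j + 0.6008k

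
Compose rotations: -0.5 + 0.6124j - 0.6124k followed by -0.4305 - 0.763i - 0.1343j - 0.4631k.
0.0139 + 0.7473i - 0.6637j + 0.0279k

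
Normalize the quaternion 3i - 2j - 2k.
0.7276i - 0.4851j - 0.4851k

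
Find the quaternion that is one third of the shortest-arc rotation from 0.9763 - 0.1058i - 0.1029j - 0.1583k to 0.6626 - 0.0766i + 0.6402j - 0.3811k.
0.9468 - 0.1044i + 0.1654j - 0.2557k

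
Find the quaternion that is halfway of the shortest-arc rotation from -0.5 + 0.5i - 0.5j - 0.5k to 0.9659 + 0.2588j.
-0.8163 + 0.2784i - 0.4226j - 0.2784k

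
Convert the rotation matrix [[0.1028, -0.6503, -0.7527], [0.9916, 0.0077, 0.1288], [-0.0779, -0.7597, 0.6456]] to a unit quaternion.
0.6626 - 0.3352i - 0.2546j + 0.6195k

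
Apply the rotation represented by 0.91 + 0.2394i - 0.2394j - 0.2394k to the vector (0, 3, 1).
(0.413, 1.991, 2.422)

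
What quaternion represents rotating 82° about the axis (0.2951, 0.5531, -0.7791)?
0.7547 + 0.1936i + 0.3629j - 0.5111k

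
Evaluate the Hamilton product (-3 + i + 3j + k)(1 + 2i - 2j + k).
10j - 10k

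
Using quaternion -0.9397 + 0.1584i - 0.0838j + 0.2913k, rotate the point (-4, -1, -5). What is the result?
(-5.035, 0.272, -4.072)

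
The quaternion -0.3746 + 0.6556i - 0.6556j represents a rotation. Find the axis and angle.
axis = (√2/2, -√2/2, 0), θ = 224°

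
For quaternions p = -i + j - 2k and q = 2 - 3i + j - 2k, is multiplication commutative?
No: pq = -8 - 2i + 6j - 2k ≠ -8 - 2i - 2j - 6k = qp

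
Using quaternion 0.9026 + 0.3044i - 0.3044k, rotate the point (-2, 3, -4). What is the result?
(0.76, 5.185, -1.24)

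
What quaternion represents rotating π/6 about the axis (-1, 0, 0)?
0.9659 - 0.2588i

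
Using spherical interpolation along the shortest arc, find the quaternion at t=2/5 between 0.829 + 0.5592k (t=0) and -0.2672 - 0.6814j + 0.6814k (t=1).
0.4841 - 0.3691j + 0.7933k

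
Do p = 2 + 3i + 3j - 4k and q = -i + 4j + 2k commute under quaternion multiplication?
No: pq = -1 + 20i + 6j + 19k ≠ -1 - 24i + 10j - 11k = qp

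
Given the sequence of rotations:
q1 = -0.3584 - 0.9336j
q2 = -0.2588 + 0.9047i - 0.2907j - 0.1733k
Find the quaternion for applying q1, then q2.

q2 · q1 = -0.1786 - 0.486i + 0.3458j - 0.7825k
-0.1786 - 0.486i + 0.3458j - 0.7825k


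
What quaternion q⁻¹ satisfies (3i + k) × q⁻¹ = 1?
-0.3i - 0.1k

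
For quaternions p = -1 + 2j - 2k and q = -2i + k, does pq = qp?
No: pq = 2 + 4i + 4j + 3k ≠ 2 - 4j - 5k = qp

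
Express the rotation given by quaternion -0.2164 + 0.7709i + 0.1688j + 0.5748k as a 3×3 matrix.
[[0.2822, 0.509, 0.8132], [0.0115, -0.8494, 0.5277], [0.9593, -0.1396, -0.2456]]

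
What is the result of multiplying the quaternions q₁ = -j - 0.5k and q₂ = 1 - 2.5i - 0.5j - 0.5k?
-0.75 + 0.25i + 0.25j - 3k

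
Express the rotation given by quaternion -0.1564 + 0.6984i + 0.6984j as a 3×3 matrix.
[[0.0245, 0.9755, -0.2185], [0.9755, 0.0245, 0.2185], [0.2185, -0.2185, -0.9511]]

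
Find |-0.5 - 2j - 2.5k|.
3.24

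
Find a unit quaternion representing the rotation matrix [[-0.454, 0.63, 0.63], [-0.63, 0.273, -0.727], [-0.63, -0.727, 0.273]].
0.5225 + 0.6029j - 0.6029k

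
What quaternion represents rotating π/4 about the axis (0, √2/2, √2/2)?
0.9239 + 0.2706j + 0.2706k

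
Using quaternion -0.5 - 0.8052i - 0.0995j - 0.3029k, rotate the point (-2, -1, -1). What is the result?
(-2.038, 0.299, -1.326)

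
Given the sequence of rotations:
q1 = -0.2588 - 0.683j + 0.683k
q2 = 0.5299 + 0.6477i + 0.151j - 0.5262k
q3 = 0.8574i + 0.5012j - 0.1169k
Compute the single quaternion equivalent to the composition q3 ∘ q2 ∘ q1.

q2 · q1 = 0.3254 - 0.4239i - 0.8434j + 0.0557k
q3 · q2 · q1 = 0.7927 + 0.2083i + 0.1649j - 0.5487k
0.7927 + 0.2083i + 0.1649j - 0.5487k


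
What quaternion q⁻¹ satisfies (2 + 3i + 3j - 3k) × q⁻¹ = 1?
0.0645 - 0.0968i - 0.0968j + 0.0968k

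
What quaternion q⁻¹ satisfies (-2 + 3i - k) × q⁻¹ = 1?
-0.1429 - 0.2143i + 0.0714k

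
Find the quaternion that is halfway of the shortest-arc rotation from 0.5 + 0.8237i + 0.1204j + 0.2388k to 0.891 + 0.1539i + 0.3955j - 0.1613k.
0.7822 + 0.5497i + 0.2901j + 0.0436k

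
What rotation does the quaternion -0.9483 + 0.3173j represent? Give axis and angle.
axis = (0, 1, 0), θ = 323°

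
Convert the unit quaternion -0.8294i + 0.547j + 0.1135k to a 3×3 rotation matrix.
[[0.3758, -0.9074, -0.1883], [-0.9074, -0.4016, 0.1242], [-0.1883, 0.1242, -0.9742]]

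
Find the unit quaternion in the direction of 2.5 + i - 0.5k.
0.9129 + 0.3651i - 0.1826k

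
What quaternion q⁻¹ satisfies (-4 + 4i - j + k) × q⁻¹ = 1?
-0.1176 - 0.1176i + 0.0294j - 0.0294k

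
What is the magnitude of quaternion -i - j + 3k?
√11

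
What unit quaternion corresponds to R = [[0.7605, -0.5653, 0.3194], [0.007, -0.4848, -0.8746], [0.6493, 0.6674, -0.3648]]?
0.4772 + 0.8078i - 0.1728j + 0.2998k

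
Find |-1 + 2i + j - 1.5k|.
2.872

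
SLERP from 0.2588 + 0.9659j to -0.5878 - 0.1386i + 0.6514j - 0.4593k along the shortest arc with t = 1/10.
0.1706 - 0.0169i + 0.9836j - 0.056k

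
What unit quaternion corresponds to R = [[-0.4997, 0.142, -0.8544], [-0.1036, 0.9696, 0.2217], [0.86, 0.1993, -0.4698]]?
0.5 - 0.0112i - 0.8572j - 0.1228k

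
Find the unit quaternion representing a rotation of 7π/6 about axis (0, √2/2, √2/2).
-0.2588 + 0.683j + 0.683k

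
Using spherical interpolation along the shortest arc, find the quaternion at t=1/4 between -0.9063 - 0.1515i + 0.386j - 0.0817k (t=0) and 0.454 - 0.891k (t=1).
-0.9112 - 0.128i + 0.3261j + 0.2165k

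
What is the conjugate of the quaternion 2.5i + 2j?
-2.5i - 2j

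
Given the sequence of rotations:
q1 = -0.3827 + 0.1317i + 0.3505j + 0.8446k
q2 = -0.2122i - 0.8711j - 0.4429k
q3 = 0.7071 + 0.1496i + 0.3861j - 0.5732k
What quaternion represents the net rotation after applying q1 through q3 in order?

q2 · q1 = 0.7073 - 0.4993i + 0.4543j + 0.2098k
q3 · q2 · q1 = 0.5197 + 0.0942i + 0.8491j + 0.0037k
0.5197 + 0.0942i + 0.8491j + 0.0037k


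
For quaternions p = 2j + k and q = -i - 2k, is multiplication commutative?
No: pq = 2 - 4i - j + 2k ≠ 2 + 4i + j - 2k = qp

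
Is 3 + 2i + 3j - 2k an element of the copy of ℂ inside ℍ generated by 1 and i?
No. The quaternion 3 + 2i + 3j - 2k has j-coefficient y = 3 and k-coefficient z = -2, not both zero, so it does not lie in the complex subalgebra spanned by 1 and i.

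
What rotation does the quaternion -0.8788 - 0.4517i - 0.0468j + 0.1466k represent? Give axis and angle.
axis = (-0.9466, -0.0981, 0.3072), θ = 303°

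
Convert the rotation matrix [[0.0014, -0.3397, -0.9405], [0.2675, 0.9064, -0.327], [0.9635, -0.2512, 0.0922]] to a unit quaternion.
0.7071 + 0.0268i - 0.6732j + 0.2147k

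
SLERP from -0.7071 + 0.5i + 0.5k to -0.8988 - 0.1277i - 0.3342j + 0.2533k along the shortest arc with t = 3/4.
-0.903 + 0.0379i - 0.263j + 0.3377k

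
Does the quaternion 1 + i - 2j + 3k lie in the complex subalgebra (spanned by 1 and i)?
No. The quaternion 1 + i - 2j + 3k has j-coefficient y = -2 and k-coefficient z = 3, not both zero, so it does not lie in the complex subalgebra spanned by 1 and i.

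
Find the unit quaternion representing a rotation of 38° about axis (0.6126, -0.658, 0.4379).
0.9455 + 0.1994i - 0.2142j + 0.1426k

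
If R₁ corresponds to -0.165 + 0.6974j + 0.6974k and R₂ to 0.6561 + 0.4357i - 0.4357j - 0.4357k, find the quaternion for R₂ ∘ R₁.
0.4995 - 0.0719i + 0.2256j + 0.8333k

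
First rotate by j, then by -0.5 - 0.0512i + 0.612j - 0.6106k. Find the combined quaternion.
-0.612 + 0.6106i - 0.5j - 0.0512k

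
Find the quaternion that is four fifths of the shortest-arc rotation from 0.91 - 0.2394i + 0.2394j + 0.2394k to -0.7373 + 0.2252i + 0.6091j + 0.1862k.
0.8445 - 0.2488i - 0.4631j - 0.1022k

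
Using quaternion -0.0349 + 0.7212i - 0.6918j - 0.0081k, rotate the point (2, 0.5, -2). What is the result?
(-0.487, -2.138, 1.855)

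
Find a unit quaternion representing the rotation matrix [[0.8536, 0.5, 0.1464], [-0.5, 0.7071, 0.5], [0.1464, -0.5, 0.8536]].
0.9239 - 0.2706i - 0.2706k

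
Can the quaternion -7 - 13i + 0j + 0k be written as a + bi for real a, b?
Yes. The quaternion -7 - 13i has j- and k-coefficients y = z = 0, so it lies in the complex subalgebra spanned by 1 and i.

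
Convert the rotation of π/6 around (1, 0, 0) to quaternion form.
0.9659 + 0.2588i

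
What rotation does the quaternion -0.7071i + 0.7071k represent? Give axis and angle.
axis = (-√2/2, 0, √2/2), θ = π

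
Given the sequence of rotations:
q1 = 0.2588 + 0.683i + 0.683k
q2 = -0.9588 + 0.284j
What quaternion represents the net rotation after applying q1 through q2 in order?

q2 · q1 = -0.2481 - 0.4609i + 0.0735j - 0.8488k
-0.2481 - 0.4609i + 0.0735j - 0.8488k


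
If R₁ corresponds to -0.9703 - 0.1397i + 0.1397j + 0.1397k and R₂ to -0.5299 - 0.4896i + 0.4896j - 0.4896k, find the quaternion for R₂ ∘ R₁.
0.4458 + 0.6859i - 0.4123j + 0.401k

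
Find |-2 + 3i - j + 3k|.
√23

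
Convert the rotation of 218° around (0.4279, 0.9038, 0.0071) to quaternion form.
-0.3256 + 0.4046i + 0.8546j + 0.0067k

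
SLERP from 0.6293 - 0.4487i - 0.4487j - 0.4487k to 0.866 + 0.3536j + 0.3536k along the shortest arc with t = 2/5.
0.9202 - 0.3321i - 0.1465j - 0.1465k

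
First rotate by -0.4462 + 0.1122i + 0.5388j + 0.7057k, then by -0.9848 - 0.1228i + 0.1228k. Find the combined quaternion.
0.3665 - 0.1219i - 0.4302j - 0.8159k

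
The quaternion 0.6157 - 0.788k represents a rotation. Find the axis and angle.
axis = (0, 0, -1), θ = 104°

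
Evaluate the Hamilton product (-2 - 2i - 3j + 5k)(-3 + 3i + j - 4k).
35 + 7i + 14j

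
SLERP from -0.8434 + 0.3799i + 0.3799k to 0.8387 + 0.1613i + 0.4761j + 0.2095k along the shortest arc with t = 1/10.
-0.8818 + 0.3339i - 0.0559j + 0.3283k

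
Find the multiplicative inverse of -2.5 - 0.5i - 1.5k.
-0.2857 + 0.0571i + 0.1714k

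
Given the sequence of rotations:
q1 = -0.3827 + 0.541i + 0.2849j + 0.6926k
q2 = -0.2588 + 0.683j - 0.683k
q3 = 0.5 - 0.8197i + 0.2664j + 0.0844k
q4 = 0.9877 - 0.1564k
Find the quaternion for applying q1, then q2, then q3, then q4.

q2 · q1 = 0.3775 + 0.5276i - 0.7046j - 0.2874k
q3 · q2 · q1 = 0.8332 - 0.0627i - 0.4428j + 0.3252k
q4 · q3 · q2 · q1 = 0.8738 - 0.1312i - 0.4275j + 0.1909k
0.8738 - 0.1312i - 0.4275j + 0.1909k


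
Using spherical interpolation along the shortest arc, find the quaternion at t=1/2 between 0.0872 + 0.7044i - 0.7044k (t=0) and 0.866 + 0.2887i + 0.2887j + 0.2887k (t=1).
0.6499 + 0.6771i + 0.1968j - 0.2834k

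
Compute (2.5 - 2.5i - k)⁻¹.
0.1852 + 0.1852i + 0.0741k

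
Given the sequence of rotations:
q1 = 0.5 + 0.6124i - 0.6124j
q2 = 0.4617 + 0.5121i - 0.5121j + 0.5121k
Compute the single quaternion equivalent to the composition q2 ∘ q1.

q2 · q1 = -0.3964 + 0.8524i - 0.2252j + 0.256k
-0.3964 + 0.8524i - 0.2252j + 0.256k


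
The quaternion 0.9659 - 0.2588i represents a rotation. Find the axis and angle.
axis = (-1, 0, 0), θ = π/6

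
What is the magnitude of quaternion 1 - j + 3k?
√11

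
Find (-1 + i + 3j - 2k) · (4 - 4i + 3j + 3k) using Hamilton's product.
-3 + 23i + 14j + 4k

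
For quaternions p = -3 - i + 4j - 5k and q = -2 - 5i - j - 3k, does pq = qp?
No: pq = -10 + 17j + 40k ≠ -10 + 34i - 27j - 2k = qp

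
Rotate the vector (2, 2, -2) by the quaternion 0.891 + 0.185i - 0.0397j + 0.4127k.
(-0.352, 3.348, -0.816)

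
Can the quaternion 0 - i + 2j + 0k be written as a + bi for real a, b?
No. The quaternion -i + 2j has j-coefficient y = 2 and k-coefficient z = 0, not both zero, so it does not lie in the complex subalgebra spanned by 1 and i.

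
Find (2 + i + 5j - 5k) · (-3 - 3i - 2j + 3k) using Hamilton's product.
22 - 4i - 7j + 34k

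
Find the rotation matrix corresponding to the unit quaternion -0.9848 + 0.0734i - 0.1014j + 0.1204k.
[[0.9504, 0.2223, 0.2174], [-0.252, 0.9602, 0.1202], [-0.182, -0.169, 0.9687]]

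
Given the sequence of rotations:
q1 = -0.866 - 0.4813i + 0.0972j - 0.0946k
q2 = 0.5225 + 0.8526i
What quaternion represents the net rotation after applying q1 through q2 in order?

q2 · q1 = -0.0421 - 0.9898i + 0.1314j + 0.0334k
-0.0421 - 0.9898i + 0.1314j + 0.0334k


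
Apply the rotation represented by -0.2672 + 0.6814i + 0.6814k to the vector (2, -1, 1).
(0.707, 0.493, 2.293)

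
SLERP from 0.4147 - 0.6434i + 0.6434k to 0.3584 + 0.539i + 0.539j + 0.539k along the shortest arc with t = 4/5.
0.4465 + 0.3121i + 0.4946j + 0.6771k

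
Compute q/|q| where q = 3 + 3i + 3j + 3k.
0.5 + 0.5i + 0.5j + 0.5k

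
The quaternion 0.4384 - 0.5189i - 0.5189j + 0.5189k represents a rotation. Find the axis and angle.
axis = (-√3/3, -√3/3, √3/3), θ = 128°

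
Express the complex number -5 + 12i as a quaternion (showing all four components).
-5 + 12i + 0j + 0k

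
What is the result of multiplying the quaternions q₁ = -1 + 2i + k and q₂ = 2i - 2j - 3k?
-1 + 10j - k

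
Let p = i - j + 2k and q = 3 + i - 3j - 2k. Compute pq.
11i + j + 4k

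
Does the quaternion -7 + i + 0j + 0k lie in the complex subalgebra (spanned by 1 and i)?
Yes. The quaternion -7 + i has j- and k-coefficients y = z = 0, so it lies in the complex subalgebra spanned by 1 and i.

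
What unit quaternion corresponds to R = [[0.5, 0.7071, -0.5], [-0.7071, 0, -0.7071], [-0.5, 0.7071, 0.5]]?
0.7071 + 0.5i - 0.5k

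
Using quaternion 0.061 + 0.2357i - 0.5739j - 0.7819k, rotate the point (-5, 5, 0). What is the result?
(3.532, 0.16, 6.124)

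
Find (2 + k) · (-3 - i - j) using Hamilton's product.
-6 - i - 3j - 3k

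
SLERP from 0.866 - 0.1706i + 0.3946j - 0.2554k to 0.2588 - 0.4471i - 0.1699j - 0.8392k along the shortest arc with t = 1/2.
0.661 - 0.363i + 0.1321j - 0.6433k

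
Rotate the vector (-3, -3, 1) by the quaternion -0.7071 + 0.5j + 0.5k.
(-2.828, 1.121, -3.121)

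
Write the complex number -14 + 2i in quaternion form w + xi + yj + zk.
-14 + 2i + 0j + 0k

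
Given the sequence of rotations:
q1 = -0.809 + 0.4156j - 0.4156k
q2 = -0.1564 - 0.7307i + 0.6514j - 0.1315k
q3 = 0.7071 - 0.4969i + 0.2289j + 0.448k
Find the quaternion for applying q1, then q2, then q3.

q2 · q1 = -0.1988 + 0.3751i - 0.8957j - 0.1323k
q3 · q2 · q1 = 0.3101 + 0.735i - 0.5765j + 0.1766k
0.3101 + 0.735i - 0.5765j + 0.1766k


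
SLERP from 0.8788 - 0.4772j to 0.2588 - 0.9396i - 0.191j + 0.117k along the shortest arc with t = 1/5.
0.8461 - 0.2446i - 0.4726j + 0.0305k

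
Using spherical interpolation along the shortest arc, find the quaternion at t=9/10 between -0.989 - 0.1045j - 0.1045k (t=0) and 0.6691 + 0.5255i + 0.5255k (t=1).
-0.7234 - 0.4823i - 0.0116j - 0.4939k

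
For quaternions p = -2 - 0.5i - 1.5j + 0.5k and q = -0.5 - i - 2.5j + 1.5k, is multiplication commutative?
No: pq = -4 + 1.25i + 6j - 3.5k ≠ -4 + 3.25i + 5.5j - 3k = qp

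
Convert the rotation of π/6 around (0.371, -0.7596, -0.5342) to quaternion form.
0.9659 + 0.096i - 0.1966j - 0.1383k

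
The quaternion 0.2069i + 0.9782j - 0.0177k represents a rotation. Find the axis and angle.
axis = (0.2069, 0.9782, -0.0177), θ = π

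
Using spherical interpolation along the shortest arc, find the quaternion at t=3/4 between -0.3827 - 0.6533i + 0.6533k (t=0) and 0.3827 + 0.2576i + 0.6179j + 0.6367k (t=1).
0.205 - 0.0048i + 0.5541j + 0.8068k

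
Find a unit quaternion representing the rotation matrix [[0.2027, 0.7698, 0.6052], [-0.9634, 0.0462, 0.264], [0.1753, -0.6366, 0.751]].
0.7071 - 0.3184i + 0.152j - 0.6128k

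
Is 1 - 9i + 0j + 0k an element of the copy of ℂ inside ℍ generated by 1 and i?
Yes. The quaternion 1 - 9i has j- and k-coefficients y = z = 0, so it lies in the complex subalgebra spanned by 1 and i.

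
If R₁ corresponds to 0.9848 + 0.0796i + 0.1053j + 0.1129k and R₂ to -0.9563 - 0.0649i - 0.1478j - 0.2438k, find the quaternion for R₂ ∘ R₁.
-0.8935 - 0.131i - 0.2583j - 0.3431k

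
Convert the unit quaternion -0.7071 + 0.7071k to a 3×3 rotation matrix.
[[0, 1, 0], [-1, 0, 0], [0, 0, 1]]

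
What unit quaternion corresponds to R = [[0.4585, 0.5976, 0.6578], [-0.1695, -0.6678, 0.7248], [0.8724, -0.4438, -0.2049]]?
-0.3827 + 0.7634i + 0.1402j + 0.5011k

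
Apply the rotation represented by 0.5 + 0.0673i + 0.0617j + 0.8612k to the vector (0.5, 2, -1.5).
(-2.218, -0.608, -1.101)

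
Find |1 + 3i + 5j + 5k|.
√60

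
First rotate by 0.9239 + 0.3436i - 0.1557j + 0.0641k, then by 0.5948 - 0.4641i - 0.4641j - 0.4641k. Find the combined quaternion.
0.6665 - 0.3264i - 0.6511j - 0.1589k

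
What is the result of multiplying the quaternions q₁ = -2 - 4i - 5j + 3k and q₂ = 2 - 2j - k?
-11 + 3i - 10j + 16k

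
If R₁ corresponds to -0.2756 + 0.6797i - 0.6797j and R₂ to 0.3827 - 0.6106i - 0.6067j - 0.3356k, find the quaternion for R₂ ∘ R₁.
-0.1028 + 0.2003i - 0.321j + 0.9199k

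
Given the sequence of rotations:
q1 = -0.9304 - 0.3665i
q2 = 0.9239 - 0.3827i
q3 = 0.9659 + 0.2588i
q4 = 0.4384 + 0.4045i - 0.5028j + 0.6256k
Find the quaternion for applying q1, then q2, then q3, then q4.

q2 · q1 = -0.9999 + 0.0175i
q3 · q2 · q1 = -0.9703 - 0.2419i
q4 · q3 · q2 · q1 = -0.3275 - 0.4985i + 0.3365j - 0.7286k
-0.3275 - 0.4985i + 0.3365j - 0.7286k


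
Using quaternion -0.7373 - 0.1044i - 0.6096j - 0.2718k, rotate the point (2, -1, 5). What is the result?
(5.27, 1.113, -0.995)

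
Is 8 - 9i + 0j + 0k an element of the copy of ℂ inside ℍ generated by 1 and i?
Yes. The quaternion 8 - 9i has j- and k-coefficients y = z = 0, so it lies in the complex subalgebra spanned by 1 and i.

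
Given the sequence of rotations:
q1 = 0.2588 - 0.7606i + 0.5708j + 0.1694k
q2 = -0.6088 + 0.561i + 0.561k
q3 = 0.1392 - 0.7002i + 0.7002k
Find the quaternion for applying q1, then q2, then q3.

q2 · q1 = 0.1741 + 0.288i - 0.8692j + 0.3623k
q3 · q2 · q1 = -0.0278 + 0.5268i + 0.3343j + 0.781k
-0.0278 + 0.5268i + 0.3343j + 0.781k


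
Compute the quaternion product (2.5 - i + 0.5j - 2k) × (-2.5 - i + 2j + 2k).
-4.25 + 5i + 7.75j + 8.5k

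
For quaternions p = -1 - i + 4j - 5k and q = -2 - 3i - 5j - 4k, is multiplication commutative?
No: pq = -1 - 36i + 8j + 31k ≠ -1 + 46i - 14j - 3k = qp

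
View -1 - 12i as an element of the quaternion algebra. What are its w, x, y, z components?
-1 - 12i + 0j + 0k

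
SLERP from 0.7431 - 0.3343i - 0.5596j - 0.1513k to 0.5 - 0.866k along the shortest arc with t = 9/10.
0.5566 - 0.0403i - 0.0675j - 0.8271k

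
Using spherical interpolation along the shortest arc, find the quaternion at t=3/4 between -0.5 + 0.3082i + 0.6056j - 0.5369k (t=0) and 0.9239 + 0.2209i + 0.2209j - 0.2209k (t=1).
-0.996 - 0.0871i + 0.018j + 0.0063k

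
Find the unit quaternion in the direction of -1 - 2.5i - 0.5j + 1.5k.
-0.3203 - 0.8006i - 0.1601j + 0.4804k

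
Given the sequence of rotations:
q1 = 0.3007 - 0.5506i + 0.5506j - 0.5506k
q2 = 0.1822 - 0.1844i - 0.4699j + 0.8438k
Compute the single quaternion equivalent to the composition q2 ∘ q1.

q2 · q1 = 0.6766 - 0.3616i - 0.6071j - 0.2068k
0.6766 - 0.3616i - 0.6071j - 0.2068k


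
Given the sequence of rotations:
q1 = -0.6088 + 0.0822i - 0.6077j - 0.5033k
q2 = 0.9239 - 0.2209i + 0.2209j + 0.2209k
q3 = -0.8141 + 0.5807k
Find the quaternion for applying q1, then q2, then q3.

q2 · q1 = -0.2989 + 0.2335i - 0.789j - 0.4834k
q3 · q2 · q1 = 0.524 + 0.2681i + 0.7779j + 0.22k
0.524 + 0.2681i + 0.7779j + 0.22k


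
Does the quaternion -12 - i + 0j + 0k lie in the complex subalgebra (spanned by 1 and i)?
Yes. The quaternion -12 - i has j- and k-coefficients y = z = 0, so it lies in the complex subalgebra spanned by 1 and i.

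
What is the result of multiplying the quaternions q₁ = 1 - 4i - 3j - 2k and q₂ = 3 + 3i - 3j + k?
8 - 18i - 14j + 16k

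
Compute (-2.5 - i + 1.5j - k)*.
-2.5 + i - 1.5j + k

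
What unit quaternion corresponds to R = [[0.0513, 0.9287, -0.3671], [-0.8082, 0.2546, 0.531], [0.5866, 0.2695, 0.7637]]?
0.7193 - 0.0909i - 0.3315j - 0.6037k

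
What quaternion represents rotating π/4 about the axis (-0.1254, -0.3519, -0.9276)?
0.9239 - 0.048i - 0.1347j - 0.355k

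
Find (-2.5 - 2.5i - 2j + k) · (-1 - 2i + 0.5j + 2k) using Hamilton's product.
-3.5 + 3i + 3.75j - 11.25k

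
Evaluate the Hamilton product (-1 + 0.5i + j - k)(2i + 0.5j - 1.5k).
-3 - 3i - 1.75j - 0.25k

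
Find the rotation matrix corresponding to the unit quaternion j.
[[-1, 0, 0], [0, 1, 0], [0, 0, -1]]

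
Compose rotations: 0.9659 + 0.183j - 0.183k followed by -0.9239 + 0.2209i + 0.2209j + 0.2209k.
-0.8924 + 0.1325i + 0.0847j + 0.4229k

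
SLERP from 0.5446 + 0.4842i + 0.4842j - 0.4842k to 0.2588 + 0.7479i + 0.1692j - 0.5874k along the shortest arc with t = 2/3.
0.3658 + 0.6792i + 0.2836j - 0.5695k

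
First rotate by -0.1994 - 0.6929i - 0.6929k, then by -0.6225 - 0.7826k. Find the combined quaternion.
-0.4181 + 0.4313i + 0.5423j + 0.5874k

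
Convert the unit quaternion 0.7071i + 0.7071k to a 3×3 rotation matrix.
[[0, 0, 1], [0, -1, 0], [1, 0, 0]]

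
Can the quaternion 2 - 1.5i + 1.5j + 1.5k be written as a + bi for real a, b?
No. The quaternion 2 - 1.5i + 1.5j + 1.5k has j-coefficient y = 1.5 and k-coefficient z = 1.5, not both zero, so it does not lie in the complex subalgebra spanned by 1 and i.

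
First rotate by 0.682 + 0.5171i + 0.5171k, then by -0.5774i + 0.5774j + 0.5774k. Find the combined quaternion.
-0.0952i + 0.9909j + 0.0952k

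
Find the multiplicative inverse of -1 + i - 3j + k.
-0.0833 - 0.0833i + 0.25j - 0.0833k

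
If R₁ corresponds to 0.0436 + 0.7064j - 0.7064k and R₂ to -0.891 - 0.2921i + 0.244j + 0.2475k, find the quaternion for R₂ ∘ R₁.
-0.0364 - 0.3599i - 0.8251j + 0.4339k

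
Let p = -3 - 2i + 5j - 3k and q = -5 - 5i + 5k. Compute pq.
20 + 50i + 25k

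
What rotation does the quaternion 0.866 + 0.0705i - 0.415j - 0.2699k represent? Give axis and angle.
axis = (0.141, -0.8299, -0.5398), θ = π/3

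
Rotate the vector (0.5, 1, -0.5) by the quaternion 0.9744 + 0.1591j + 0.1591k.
(-0.016, 1.079, -0.579)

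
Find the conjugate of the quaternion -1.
-1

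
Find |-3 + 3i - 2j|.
√22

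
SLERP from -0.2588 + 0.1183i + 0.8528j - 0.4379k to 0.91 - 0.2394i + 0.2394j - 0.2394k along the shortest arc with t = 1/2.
0.4504 - 0.0838i + 0.7554j - 0.4685k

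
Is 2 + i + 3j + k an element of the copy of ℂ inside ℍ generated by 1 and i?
No. The quaternion 2 + i + 3j + k has j-coefficient y = 3 and k-coefficient z = 1, not both zero, so it does not lie in the complex subalgebra spanned by 1 and i.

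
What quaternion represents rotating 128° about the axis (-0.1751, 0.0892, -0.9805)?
0.4384 - 0.1574i + 0.0802j - 0.8813k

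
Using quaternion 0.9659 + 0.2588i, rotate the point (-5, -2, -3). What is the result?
(-5, -0.232, -3.598)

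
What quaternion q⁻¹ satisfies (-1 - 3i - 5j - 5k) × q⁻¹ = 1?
-0.0167 + 0.05i + 0.0833j + 0.0833k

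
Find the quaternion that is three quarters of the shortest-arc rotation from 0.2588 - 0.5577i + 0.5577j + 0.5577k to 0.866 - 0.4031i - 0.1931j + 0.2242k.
0.7904 - 0.5004i + 0.0103j + 0.3533k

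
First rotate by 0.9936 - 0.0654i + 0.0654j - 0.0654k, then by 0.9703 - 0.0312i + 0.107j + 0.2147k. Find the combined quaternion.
0.9691 - 0.1155i + 0.1537j + 0.1548k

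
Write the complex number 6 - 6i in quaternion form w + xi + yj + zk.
6 - 6i + 0j + 0k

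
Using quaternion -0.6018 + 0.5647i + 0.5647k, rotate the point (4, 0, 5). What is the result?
(4.638, 0.68, 4.362)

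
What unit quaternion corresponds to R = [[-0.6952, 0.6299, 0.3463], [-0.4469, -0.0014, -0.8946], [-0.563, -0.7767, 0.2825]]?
-0.3827 - 0.077i - 0.594j + 0.7034k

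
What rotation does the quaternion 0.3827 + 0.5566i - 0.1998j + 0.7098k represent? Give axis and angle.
axis = (0.6025, -0.2163, 0.7683), θ = 3π/4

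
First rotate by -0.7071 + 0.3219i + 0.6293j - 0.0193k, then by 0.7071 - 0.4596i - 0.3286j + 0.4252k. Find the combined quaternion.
-0.1371 + 0.2914i + 0.8053j - 0.4978k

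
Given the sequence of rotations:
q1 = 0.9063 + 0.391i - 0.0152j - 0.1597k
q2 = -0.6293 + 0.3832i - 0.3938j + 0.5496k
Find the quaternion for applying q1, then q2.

q2 · q1 = -0.6384 + 0.1725i - 0.0712j + 0.7468k
-0.6384 + 0.1725i - 0.0712j + 0.7468k


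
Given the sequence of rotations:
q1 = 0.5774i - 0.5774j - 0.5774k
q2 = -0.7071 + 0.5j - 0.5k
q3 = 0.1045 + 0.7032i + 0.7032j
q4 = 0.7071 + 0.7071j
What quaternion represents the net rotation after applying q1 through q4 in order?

q2 · q1 = -0.9857i + 0.1196j + 0.1196k
q3 · q2 · q1 = 0.609 - 0.0189i - 0.0716j + 0.7897k
q4 · q3 · q2 · q1 = 0.4813 + 0.545i + 0.38j + 0.5718k
0.4813 + 0.545i + 0.38j + 0.5718k


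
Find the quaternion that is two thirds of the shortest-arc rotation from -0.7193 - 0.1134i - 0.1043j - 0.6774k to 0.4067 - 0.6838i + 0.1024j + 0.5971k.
-0.5631 + 0.4493i - 0.1129j - 0.6843k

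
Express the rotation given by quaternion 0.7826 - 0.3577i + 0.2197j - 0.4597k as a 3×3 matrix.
[[0.4808, 0.5623, 0.6727], [-0.8767, 0.3215, 0.3579], [-0.015, -0.7619, 0.6476]]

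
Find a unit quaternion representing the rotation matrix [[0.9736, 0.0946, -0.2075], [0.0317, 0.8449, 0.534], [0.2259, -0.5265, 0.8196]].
0.9537 - 0.278i - 0.1136j - 0.0165k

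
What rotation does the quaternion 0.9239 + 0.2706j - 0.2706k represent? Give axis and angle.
axis = (0, √2/2, -√2/2), θ = π/4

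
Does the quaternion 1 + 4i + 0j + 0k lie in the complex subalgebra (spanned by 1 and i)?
Yes. The quaternion 1 + 4i has j- and k-coefficients y = z = 0, so it lies in the complex subalgebra spanned by 1 and i.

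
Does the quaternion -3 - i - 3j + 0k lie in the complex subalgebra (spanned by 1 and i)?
No. The quaternion -3 - i - 3j has j-coefficient y = -3 and k-coefficient z = 0, not both zero, so it does not lie in the complex subalgebra spanned by 1 and i.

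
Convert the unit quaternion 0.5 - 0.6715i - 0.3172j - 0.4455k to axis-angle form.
axis = (-0.7754, -0.3663, -0.5144), θ = 2π/3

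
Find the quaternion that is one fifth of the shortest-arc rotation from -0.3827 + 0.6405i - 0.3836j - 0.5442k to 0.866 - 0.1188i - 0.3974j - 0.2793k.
-0.6067 + 0.6285i - 0.2401j - 0.4234k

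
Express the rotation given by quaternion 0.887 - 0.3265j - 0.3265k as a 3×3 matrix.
[[0.5736, 0.5792, -0.5792], [-0.5792, 0.7868, 0.2132], [0.5792, 0.2132, 0.7868]]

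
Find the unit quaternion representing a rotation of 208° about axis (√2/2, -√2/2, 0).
-0.2419 + 0.6861i - 0.6861j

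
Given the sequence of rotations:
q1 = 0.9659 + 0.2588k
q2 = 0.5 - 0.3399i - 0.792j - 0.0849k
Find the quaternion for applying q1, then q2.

q2 · q1 = 0.5049 - 0.5333i - 0.677j + 0.0474k
0.5049 - 0.5333i - 0.677j + 0.0474k


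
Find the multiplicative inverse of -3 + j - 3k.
-0.1579 - 0.0526j + 0.1579k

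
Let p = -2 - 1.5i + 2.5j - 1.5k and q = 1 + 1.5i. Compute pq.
0.25 - 4.5i + 0.25j - 5.25k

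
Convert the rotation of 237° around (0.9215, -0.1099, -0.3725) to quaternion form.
-0.4772 + 0.8098i - 0.0966j - 0.3274k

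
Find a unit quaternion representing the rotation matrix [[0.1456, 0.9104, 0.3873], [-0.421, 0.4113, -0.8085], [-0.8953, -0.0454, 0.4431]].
0.7071 + 0.2698i + 0.4535j - 0.4707k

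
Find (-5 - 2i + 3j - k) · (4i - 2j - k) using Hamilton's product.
13 - 25i + 4j - 3k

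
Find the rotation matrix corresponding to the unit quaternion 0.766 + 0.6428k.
[[0.1736, -0.9848, 0], [0.9848, 0.1736, 0], [0, 0, 1]]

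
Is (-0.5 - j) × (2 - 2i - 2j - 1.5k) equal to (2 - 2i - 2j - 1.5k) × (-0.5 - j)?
No: pq = -3 + 2.5i - j - 1.25k ≠ -3 - 0.5i - j + 2.75k = qp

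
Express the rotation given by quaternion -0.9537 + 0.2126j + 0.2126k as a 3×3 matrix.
[[0.8192, 0.4055, -0.4055], [-0.4055, 0.9096, 0.0904], [0.4055, 0.0904, 0.9096]]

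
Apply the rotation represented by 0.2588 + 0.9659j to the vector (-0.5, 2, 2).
(1.433, 2, -1.482)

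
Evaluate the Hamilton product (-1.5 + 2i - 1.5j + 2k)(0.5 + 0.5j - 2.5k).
5 + 3.75i + 3.5j + 5.75k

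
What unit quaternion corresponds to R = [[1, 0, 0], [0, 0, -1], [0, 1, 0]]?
0.7071 + 0.7071i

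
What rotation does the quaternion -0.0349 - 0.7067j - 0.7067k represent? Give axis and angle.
axis = (0, -√2/2, -√2/2), θ = 184°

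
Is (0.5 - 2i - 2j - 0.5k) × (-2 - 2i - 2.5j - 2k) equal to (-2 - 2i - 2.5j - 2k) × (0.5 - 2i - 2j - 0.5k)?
No: pq = -11 + 5.75i - 0.25j + k ≠ -11 + 0.25i + 5.75j - k = qp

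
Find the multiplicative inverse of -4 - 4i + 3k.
-0.0976 + 0.0976i - 0.0732k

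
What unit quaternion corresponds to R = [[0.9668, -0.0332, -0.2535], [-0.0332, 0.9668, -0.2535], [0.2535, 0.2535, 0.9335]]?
0.9832 + 0.1289i - 0.1289j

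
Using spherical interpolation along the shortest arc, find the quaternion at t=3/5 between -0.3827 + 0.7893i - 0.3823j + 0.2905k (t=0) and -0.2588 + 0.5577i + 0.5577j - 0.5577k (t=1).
-0.4029 + 0.849i + 0.2157j - 0.2653k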